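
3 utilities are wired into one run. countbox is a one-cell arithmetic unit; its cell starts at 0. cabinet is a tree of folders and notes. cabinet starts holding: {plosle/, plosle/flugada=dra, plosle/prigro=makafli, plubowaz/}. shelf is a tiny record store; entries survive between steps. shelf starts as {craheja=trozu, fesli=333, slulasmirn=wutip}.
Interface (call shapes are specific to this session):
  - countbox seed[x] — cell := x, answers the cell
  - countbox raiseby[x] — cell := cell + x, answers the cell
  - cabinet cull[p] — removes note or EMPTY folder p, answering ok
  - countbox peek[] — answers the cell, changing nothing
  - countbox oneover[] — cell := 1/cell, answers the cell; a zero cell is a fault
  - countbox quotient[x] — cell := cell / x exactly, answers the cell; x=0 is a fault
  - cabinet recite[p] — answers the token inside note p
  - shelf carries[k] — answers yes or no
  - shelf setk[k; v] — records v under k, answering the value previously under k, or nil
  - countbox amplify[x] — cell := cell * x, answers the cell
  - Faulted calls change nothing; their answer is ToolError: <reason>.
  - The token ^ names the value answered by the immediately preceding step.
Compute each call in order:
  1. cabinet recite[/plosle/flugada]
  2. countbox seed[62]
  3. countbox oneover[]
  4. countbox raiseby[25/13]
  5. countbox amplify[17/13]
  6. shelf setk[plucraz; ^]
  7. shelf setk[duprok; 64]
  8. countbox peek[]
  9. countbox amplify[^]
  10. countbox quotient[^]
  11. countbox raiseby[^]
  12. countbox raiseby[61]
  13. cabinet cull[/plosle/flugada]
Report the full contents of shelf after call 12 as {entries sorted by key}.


;; cabinet recite(p='/plosle/flugada') ~> dra
;; countbox seed(x='62') ~> 62
;; countbox oneover() ~> 1/62
;; countbox raiseby(x='25/13') ~> 1563/806
;; countbox amplify(x='17/13') ~> 26571/10478
;; shelf setk(k='plucraz', v='^') ~> nil
;; shelf setk(k='duprok', v='64') ~> nil
;; countbox peek() ~> 26571/10478
;; countbox amplify(x='^') ~> 706018041/109788484
;; countbox quotient(x='^') ~> 1
;; countbox raiseby(x='^') ~> 2
;; countbox raiseby(x='61') ~> 63
;; cabinet cull(p='/plosle/flugada') ~> ok

Answer: {craheja=trozu, duprok=64, fesli=333, plucraz=26571/10478, slulasmirn=wutip}


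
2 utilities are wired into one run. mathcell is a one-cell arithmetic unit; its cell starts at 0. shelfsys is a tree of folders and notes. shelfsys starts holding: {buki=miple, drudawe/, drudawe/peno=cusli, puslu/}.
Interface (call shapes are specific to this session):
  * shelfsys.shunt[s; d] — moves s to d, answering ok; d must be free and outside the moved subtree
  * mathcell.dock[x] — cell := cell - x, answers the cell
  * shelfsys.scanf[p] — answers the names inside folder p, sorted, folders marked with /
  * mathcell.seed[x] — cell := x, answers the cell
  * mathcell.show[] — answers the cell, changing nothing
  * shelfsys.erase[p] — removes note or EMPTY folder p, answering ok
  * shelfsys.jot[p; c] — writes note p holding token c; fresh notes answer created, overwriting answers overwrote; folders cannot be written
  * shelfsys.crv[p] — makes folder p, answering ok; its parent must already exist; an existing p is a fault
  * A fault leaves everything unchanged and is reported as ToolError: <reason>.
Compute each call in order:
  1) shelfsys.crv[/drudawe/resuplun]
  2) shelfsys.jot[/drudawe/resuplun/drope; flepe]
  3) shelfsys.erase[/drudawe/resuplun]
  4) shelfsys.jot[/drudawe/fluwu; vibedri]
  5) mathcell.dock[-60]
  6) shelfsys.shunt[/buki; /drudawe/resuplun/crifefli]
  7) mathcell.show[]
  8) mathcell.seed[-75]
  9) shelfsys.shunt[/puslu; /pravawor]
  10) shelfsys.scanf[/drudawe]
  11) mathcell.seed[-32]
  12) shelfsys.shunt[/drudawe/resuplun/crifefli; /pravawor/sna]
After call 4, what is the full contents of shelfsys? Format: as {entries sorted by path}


// 1. shelfsys.crv(p: /drudawe/resuplun) -> ok
// 2. shelfsys.jot(p: /drudawe/resuplun/drope, c: flepe) -> created
// 3. shelfsys.erase(p: /drudawe/resuplun) -> ToolError: not empty
// 4. shelfsys.jot(p: /drudawe/fluwu, c: vibedri) -> created
// 5. mathcell.dock(x: -60) -> 60
// 6. shelfsys.shunt(s: /buki, d: /drudawe/resuplun/crifefli) -> ok
// 7. mathcell.show() -> 60
// 8. mathcell.seed(x: -75) -> -75
// 9. shelfsys.shunt(s: /puslu, d: /pravawor) -> ok
// 10. shelfsys.scanf(p: /drudawe) -> [fluwu, peno, resuplun/]
// 11. mathcell.seed(x: -32) -> -32
// 12. shelfsys.shunt(s: /drudawe/resuplun/crifefli, d: /pravawor/sna) -> ok

Answer: {buki=miple, drudawe/, drudawe/fluwu=vibedri, drudawe/peno=cusli, drudawe/resuplun/, drudawe/resuplun/drope=flepe, puslu/}


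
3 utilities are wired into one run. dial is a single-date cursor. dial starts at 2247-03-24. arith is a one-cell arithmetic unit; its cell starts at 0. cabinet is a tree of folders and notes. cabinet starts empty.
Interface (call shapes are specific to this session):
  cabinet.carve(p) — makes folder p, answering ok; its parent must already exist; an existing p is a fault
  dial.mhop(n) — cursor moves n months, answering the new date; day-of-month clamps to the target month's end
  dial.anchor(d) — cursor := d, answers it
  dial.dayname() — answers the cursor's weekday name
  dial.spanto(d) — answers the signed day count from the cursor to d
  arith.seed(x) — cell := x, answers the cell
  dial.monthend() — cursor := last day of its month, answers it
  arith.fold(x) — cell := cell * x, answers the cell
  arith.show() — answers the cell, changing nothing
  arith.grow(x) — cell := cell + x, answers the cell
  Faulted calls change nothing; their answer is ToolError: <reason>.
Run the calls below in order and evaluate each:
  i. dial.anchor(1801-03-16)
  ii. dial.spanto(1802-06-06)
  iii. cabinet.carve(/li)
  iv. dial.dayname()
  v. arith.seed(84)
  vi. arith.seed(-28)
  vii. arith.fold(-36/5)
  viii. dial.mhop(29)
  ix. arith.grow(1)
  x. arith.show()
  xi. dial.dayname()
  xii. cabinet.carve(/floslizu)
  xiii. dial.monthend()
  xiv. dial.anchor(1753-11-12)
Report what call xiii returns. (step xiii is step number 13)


Then dial.anchor(1801-03-16), giving 1801-03-16.
I try dial.spanto(1802-06-06): 447.
I invoke cabinet.carve(/li): ok.
Calling dial.dayname(), giving Monday.
I try arith.seed(84), yielding 84.
Now I run arith.seed(-28), — result: -28.
Using arith.fold(-36/5), — result: 1008/5.
Calling dial.mhop(29), — result: 1803-08-16.
I call arith.grow(1), yielding 1013/5.
Now I run arith.show, and see 1013/5.
Then dial.dayname, giving Tuesday.
I use cabinet.carve(/floslizu), and observe ok.
Calling dial.monthend, and observe 1803-08-31.
Then dial.anchor(1753-11-12), and see 1753-11-12.

Answer: 1803-08-31


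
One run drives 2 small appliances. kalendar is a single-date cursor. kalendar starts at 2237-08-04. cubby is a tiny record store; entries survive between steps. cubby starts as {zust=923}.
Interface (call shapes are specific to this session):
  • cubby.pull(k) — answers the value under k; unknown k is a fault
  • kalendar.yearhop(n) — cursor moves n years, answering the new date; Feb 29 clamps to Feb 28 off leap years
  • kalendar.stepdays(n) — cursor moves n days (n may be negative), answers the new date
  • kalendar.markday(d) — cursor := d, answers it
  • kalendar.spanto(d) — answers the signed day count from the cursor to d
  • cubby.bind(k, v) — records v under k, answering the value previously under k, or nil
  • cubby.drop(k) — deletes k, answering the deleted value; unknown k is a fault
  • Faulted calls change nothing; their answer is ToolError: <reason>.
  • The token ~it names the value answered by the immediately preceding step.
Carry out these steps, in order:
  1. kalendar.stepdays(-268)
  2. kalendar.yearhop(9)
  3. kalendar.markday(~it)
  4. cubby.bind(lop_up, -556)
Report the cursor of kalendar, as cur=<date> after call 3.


> kalendar.stepdays n→-268
[out] 2236-11-09
> kalendar.yearhop n→9
[out] 2245-11-09
> kalendar.markday d→~it
[out] 2245-11-09
> cubby.bind k→lop_up v→-556
[out] nil

Answer: cur=2245-11-09


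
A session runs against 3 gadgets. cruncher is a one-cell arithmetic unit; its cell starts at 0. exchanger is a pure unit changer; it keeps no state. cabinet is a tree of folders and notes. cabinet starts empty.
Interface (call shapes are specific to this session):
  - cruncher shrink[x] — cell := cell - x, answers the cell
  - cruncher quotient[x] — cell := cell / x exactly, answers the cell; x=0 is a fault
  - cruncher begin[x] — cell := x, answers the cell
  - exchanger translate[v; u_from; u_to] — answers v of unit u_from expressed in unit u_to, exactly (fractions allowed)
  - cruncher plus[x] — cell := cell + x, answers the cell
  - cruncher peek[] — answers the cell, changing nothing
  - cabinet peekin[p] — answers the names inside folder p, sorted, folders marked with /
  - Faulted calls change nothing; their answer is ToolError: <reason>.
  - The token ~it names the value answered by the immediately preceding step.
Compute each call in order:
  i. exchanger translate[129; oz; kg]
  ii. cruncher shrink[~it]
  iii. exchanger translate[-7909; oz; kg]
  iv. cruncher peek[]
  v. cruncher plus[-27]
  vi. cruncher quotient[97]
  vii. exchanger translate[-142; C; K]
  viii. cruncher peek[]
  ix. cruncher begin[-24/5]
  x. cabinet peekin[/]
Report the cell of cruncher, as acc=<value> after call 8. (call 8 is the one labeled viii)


>>> exchanger translate 129 oz kg
  5851341573/1600000000
>>> cruncher shrink ~it
  -5851341573/1600000000
>>> exchanger translate -7909 oz kg
  -358746205433/1600000000
>>> cruncher peek
  -5851341573/1600000000
>>> cruncher plus -27
  -49051341573/1600000000
>>> cruncher quotient 97
  -49051341573/155200000000
>>> exchanger translate -142 C K
  2623/20
>>> cruncher peek
  -49051341573/155200000000
>>> cruncher begin -24/5
  -24/5
>>> cabinet peekin /
  []

Answer: acc=-49051341573/155200000000


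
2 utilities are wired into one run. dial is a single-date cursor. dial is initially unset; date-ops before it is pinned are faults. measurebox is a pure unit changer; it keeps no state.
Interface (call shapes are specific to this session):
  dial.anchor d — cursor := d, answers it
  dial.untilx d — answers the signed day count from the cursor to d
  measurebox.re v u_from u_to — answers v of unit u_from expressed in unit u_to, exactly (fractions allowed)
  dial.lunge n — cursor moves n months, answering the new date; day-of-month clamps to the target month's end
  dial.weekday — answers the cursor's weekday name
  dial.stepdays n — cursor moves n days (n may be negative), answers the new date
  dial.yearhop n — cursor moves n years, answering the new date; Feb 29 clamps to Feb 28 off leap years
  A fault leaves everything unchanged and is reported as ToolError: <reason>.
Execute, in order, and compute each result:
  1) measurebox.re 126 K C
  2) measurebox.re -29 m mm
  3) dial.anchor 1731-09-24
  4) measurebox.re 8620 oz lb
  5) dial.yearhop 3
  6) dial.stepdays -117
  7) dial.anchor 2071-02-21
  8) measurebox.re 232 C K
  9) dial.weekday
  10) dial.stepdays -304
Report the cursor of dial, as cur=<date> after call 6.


Answer: cur=1734-05-30

Derivation:
Using re(v=126, u_from=K, u_to=C), and get -2943/20.
Then re(v=-29, u_from=m, u_to=mm), and observe -29000.
I call anchor(d=1731-09-24): 1731-09-24.
Calling re(v=8620, u_from=oz, u_to=lb): 2155/4.
Next I call yearhop(n=3), yielding 1734-09-24.
Invoking stepdays(n=-117), and observe 1734-05-30.
Now I run anchor(d=2071-02-21), and see 2071-02-21.
I call re(v=232, u_from=C, u_to=K), and get 10103/20.
I try weekday, yielding Saturday.
Invoking stepdays(n=-304), and observe 2070-04-23.


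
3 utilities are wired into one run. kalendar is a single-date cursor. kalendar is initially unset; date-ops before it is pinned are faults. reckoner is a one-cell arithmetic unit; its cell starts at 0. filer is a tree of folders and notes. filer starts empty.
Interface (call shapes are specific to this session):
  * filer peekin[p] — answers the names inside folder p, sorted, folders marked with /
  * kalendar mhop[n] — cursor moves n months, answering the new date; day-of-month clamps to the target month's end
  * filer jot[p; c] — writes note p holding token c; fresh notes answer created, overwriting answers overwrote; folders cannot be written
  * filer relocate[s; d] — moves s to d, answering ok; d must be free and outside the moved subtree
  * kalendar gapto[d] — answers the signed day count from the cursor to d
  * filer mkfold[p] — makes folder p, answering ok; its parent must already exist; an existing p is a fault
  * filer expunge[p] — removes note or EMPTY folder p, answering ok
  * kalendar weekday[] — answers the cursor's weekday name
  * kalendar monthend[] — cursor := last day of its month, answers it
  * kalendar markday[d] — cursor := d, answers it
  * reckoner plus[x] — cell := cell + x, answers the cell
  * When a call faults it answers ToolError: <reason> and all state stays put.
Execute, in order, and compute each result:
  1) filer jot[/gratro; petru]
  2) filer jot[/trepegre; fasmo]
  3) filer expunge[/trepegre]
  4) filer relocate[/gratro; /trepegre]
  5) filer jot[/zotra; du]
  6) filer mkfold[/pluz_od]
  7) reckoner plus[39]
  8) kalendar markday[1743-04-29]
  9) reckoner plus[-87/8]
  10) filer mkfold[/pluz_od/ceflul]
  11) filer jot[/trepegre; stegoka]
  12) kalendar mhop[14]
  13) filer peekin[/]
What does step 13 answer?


~$ filer jot p→/gratro c→petru
[out] created
~$ filer jot p→/trepegre c→fasmo
[out] created
~$ filer expunge p→/trepegre
[out] ok
~$ filer relocate s→/gratro d→/trepegre
[out] ok
~$ filer jot p→/zotra c→du
[out] created
~$ filer mkfold p→/pluz_od
[out] ok
~$ reckoner plus x→39
[out] 39
~$ kalendar markday d→1743-04-29
[out] 1743-04-29
~$ reckoner plus x→-87/8
[out] 225/8
~$ filer mkfold p→/pluz_od/ceflul
[out] ok
~$ filer jot p→/trepegre c→stegoka
[out] overwrote
~$ kalendar mhop n→14
[out] 1744-06-29
~$ filer peekin p→/
[out] [pluz_od/, trepegre, zotra]

Answer: [pluz_od/, trepegre, zotra]


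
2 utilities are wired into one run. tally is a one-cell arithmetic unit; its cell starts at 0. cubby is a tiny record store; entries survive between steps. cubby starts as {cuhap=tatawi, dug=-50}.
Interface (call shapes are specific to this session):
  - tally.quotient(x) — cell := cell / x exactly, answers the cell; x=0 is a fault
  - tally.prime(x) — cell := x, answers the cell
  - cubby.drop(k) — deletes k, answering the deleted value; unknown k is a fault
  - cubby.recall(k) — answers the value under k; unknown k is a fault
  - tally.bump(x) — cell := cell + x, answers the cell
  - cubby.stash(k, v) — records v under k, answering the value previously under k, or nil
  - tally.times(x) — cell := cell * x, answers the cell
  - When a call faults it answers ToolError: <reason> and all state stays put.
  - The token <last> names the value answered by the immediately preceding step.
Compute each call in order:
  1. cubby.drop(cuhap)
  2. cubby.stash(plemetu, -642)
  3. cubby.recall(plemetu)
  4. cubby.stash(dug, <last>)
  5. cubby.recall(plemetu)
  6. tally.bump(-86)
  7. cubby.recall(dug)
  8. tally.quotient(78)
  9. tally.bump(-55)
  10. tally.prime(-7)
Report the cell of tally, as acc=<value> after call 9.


·→ cubby.drop(k→cuhap)
·← tatawi
·→ cubby.stash(k→plemetu, v→-642)
·← nil
·→ cubby.recall(k→plemetu)
·← -642
·→ cubby.stash(k→dug, v→<last>)
·← -50
·→ cubby.recall(k→plemetu)
·← -642
·→ tally.bump(x→-86)
·← -86
·→ cubby.recall(k→dug)
·← -642
·→ tally.quotient(x→78)
·← -43/39
·→ tally.bump(x→-55)
·← -2188/39
·→ tally.prime(x→-7)
·← -7

Answer: acc=-2188/39


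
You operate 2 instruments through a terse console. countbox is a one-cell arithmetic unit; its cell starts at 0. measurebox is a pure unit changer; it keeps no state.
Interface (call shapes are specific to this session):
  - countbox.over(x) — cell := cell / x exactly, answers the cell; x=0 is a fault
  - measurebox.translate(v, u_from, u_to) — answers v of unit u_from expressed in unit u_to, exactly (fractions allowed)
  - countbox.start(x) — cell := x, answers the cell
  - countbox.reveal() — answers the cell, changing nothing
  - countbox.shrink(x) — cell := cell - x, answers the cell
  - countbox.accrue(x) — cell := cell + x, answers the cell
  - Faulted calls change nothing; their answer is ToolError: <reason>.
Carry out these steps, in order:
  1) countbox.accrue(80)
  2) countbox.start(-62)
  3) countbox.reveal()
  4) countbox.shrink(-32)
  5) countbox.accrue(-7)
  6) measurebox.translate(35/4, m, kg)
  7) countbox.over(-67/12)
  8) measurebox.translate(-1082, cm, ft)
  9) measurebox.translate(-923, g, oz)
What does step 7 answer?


I use countbox.accrue using x: 80, and observe 80.
I use countbox.start using x: -62, and see -62.
Then countbox.reveal, and get -62.
Invoking countbox.shrink using x: -32, and see -30.
I call countbox.accrue using x: -7, which returns -37.
Invoking measurebox.translate using v: 35/4, u_from: m, u_to: kg, giving ToolError: incompatible units.
I use countbox.over using x: -67/12, which returns 444/67.
Invoking measurebox.translate using v: -1082, u_from: cm, u_to: ft, and get -13525/381.
I try measurebox.translate using v: -923, u_from: g, u_to: oz, which returns -1476800000/45359237.

Answer: 444/67


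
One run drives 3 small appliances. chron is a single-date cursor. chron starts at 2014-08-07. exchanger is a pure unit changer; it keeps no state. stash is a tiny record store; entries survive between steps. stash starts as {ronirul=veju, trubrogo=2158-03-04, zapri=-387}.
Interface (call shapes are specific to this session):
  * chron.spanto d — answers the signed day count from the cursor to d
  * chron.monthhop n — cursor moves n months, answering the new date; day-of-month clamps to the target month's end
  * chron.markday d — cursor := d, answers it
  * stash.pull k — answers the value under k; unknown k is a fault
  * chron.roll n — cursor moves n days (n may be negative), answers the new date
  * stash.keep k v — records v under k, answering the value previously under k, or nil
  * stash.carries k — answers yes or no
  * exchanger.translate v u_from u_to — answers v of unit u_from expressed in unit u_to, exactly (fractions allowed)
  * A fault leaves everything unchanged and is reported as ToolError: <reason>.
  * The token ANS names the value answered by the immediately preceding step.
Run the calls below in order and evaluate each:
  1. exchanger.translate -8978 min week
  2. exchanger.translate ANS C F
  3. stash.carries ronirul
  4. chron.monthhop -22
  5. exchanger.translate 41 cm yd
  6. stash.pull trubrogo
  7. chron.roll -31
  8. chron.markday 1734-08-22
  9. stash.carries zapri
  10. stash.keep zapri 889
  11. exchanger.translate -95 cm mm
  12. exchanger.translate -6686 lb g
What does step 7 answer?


CALL exchanger.translate[v→-8978; u_from→min; u_to→week]
RET  -4489/5040
CALL exchanger.translate[v→ANS; u_from→C; u_to→F]
RET  85111/2800
CALL stash.carries[k→ronirul]
RET  yes
CALL chron.monthhop[n→-22]
RET  2012-10-07
CALL exchanger.translate[v→41; u_from→cm; u_to→yd]
RET  1025/2286
CALL stash.pull[k→trubrogo]
RET  2158-03-04
CALL chron.roll[n→-31]
RET  2012-09-06
CALL chron.markday[d→1734-08-22]
RET  1734-08-22
CALL stash.carries[k→zapri]
RET  yes
CALL stash.keep[k→zapri; v→889]
RET  -387
CALL exchanger.translate[v→-95; u_from→cm; u_to→mm]
RET  -950
CALL exchanger.translate[v→-6686; u_from→lb; u_to→g]
RET  -151635929291/50000

Answer: 2012-09-06


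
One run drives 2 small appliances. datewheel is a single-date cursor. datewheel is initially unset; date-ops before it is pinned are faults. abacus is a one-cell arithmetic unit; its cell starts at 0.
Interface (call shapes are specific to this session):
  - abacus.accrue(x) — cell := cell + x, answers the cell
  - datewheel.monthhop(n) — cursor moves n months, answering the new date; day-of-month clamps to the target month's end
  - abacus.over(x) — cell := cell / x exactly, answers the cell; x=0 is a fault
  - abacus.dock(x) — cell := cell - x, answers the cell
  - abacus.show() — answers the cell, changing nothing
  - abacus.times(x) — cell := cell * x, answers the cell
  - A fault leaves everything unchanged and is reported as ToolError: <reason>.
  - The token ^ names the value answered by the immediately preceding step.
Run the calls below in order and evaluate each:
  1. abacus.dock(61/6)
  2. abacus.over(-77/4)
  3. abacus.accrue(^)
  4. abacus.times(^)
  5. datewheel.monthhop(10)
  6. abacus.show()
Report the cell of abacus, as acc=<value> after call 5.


Answer: acc=59536/53361

Derivation:
% dock x=61/6
[out] -61/6
% over x=-77/4
[out] 122/231
% accrue x=^
[out] 244/231
% times x=^
[out] 59536/53361
% monthhop n=10
[out] ToolError: no date set
% show
[out] 59536/53361


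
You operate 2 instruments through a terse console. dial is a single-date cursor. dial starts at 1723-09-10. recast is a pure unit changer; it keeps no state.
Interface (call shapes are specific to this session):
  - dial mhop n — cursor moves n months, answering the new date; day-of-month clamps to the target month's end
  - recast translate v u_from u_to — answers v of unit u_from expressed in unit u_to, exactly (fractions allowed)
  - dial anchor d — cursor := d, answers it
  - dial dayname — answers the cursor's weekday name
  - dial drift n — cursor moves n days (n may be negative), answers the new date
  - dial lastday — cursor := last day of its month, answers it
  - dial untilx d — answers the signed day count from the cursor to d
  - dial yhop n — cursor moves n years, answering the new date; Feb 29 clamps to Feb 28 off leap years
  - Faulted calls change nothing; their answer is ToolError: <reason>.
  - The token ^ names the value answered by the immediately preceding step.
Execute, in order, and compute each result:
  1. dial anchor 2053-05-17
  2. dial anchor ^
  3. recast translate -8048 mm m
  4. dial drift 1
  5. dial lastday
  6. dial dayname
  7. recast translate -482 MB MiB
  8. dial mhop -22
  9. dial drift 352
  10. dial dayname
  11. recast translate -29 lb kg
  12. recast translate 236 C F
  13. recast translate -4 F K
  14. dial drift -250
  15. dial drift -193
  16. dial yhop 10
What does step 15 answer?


Answer: 2051-05-01

Derivation:
! 1. dial anchor(d: 2053-05-17) : 2053-05-17
! 2. dial anchor(d: ^) : 2053-05-17
! 3. recast translate(v: -8048, u_from: mm, u_to: m) : -1006/125
! 4. dial drift(n: 1) : 2053-05-18
! 5. dial lastday() : 2053-05-31
! 6. dial dayname() : Saturday
! 7. recast translate(v: -482, u_from: MB, u_to: MiB) : -3765625/8192
! 8. dial mhop(n: -22) : 2051-07-31
! 9. dial drift(n: 352) : 2052-07-17
! 10. dial dayname() : Wednesday
! 11. recast translate(v: -29, u_from: lb, u_to: kg) : -1315417873/100000000
! 12. recast translate(v: 236, u_from: C, u_to: F) : 2284/5
! 13. recast translate(v: -4, u_from: F, u_to: K) : 5063/20
! 14. dial drift(n: -250) : 2051-11-10
! 15. dial drift(n: -193) : 2051-05-01
! 16. dial yhop(n: 10) : 2061-05-01


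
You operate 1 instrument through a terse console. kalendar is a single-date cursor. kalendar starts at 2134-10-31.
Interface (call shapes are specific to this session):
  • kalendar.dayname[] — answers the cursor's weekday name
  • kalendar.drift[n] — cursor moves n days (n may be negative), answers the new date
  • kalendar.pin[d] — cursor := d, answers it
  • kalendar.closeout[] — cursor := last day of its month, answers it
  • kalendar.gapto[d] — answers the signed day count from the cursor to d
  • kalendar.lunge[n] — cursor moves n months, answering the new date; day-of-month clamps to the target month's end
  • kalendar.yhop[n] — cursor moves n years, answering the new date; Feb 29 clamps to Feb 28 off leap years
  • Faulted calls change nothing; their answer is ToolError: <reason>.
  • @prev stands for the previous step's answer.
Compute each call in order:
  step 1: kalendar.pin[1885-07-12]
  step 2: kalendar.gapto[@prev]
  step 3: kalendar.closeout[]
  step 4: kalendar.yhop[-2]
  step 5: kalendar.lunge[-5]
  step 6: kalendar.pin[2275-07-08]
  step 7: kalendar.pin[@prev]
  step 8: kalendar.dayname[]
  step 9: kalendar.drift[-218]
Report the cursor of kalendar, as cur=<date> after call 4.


-> pin(d=1885-07-12)
<- 1885-07-12
-> gapto(d=@prev)
<- 0
-> closeout()
<- 1885-07-31
-> yhop(n=-2)
<- 1883-07-31
-> lunge(n=-5)
<- 1883-02-28
-> pin(d=2275-07-08)
<- 2275-07-08
-> pin(d=@prev)
<- 2275-07-08
-> dayname()
<- Thursday
-> drift(n=-218)
<- 2274-12-02

Answer: cur=1883-07-31


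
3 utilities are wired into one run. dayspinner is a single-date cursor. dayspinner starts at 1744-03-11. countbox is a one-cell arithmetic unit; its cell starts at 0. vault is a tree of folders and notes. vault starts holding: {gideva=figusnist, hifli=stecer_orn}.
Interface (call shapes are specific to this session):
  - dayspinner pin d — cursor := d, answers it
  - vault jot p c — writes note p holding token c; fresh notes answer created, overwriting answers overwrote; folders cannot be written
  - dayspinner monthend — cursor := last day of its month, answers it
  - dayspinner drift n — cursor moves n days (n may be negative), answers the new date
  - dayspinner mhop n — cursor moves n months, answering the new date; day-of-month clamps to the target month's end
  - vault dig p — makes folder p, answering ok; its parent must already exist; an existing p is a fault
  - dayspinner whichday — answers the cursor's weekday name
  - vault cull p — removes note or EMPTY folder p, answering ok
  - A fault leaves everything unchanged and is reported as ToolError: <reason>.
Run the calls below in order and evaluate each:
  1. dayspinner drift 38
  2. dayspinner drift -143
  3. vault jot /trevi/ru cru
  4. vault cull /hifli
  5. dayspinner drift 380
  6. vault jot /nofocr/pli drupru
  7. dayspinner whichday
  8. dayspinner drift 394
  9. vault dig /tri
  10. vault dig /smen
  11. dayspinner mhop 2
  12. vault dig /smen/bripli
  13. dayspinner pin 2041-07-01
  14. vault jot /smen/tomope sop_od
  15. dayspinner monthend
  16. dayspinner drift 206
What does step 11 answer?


Answer: 1746-03-09

Derivation:
>>> dayspinner drift n→38
= 1744-04-18
>>> dayspinner drift n→-143
= 1743-11-27
>>> vault jot p→/trevi/ru c→cru
= ToolError: no parent
>>> vault cull p→/hifli
= ok
>>> dayspinner drift n→380
= 1744-12-11
>>> vault jot p→/nofocr/pli c→drupru
= ToolError: no parent
>>> dayspinner whichday
= Friday
>>> dayspinner drift n→394
= 1746-01-09
>>> vault dig p→/tri
= ok
>>> vault dig p→/smen
= ok
>>> dayspinner mhop n→2
= 1746-03-09
>>> vault dig p→/smen/bripli
= ok
>>> dayspinner pin d→2041-07-01
= 2041-07-01
>>> vault jot p→/smen/tomope c→sop_od
= created
>>> dayspinner monthend
= 2041-07-31
>>> dayspinner drift n→206
= 2042-02-22


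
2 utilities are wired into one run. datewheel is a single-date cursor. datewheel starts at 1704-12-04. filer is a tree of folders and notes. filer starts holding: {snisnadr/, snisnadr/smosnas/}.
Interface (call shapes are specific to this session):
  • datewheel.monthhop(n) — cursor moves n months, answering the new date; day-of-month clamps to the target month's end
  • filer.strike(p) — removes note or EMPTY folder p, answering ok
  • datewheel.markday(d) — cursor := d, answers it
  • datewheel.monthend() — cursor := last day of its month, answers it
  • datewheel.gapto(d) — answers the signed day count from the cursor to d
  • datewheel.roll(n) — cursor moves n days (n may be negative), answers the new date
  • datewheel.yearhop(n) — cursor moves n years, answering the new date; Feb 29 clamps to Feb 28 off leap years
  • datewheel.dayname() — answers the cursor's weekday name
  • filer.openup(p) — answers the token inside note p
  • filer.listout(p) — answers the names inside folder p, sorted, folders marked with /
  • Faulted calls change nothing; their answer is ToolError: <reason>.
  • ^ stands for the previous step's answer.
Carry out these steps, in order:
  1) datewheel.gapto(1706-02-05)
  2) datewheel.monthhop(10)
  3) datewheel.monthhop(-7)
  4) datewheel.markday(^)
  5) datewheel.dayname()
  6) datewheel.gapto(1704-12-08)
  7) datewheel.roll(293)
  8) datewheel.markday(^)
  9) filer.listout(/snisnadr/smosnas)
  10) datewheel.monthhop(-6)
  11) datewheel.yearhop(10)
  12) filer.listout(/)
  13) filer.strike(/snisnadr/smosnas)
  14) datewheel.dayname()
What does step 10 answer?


Answer: 1705-06-22

Derivation:
==> datewheel.gapto(d='1706-02-05')
<== 428
==> datewheel.monthhop(n='10')
<== 1705-10-04
==> datewheel.monthhop(n='-7')
<== 1705-03-04
==> datewheel.markday(d='^')
<== 1705-03-04
==> datewheel.dayname()
<== Wednesday
==> datewheel.gapto(d='1704-12-08')
<== -86
==> datewheel.roll(n='293')
<== 1705-12-22
==> datewheel.markday(d='^')
<== 1705-12-22
==> filer.listout(p='/snisnadr/smosnas')
<== []
==> datewheel.monthhop(n='-6')
<== 1705-06-22
==> datewheel.yearhop(n='10')
<== 1715-06-22
==> filer.listout(p='/')
<== [snisnadr/]
==> filer.strike(p='/snisnadr/smosnas')
<== ok
==> datewheel.dayname()
<== Saturday


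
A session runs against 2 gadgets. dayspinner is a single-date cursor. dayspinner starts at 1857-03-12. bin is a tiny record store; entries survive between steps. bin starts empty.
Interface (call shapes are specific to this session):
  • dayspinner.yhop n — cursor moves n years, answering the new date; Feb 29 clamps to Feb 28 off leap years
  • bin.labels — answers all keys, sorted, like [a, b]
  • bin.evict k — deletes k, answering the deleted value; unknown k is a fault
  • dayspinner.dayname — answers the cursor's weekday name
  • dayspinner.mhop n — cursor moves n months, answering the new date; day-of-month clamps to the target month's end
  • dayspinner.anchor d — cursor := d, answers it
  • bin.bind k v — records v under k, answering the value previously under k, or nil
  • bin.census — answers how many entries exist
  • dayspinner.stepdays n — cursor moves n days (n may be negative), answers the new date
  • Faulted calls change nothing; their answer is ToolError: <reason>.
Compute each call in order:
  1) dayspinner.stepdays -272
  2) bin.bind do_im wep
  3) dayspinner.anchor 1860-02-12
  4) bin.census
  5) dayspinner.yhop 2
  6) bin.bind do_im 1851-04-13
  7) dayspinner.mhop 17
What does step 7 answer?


Answer: 1863-07-12

Derivation:
! dayspinner.stepdays(n: -272) == 1856-06-13
! bin.bind(k: do_im, v: wep) == nil
! dayspinner.anchor(d: 1860-02-12) == 1860-02-12
! bin.census() == 1
! dayspinner.yhop(n: 2) == 1862-02-12
! bin.bind(k: do_im, v: 1851-04-13) == wep
! dayspinner.mhop(n: 17) == 1863-07-12


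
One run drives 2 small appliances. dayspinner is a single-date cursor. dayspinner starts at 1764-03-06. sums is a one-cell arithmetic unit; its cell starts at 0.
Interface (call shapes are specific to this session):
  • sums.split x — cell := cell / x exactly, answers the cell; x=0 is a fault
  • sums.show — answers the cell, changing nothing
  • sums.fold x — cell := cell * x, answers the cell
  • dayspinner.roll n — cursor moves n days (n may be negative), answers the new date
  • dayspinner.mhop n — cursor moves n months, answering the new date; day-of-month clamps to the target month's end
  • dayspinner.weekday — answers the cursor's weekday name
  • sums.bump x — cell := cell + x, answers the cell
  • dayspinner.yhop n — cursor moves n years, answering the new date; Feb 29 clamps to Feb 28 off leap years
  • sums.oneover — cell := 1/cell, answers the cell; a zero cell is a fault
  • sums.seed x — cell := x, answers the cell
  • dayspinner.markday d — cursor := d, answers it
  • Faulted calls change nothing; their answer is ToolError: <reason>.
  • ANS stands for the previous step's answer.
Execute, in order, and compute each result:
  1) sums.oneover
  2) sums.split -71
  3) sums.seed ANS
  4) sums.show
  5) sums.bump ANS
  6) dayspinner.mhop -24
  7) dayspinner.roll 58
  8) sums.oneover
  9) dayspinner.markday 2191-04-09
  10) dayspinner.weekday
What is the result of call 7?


;; sums.oneover() == ToolError: reciprocal of zero
;; sums.split(x→-71) == 0
;; sums.seed(x→ANS) == 0
;; sums.show() == 0
;; sums.bump(x→ANS) == 0
;; dayspinner.mhop(n→-24) == 1762-03-06
;; dayspinner.roll(n→58) == 1762-05-03
;; sums.oneover() == ToolError: reciprocal of zero
;; dayspinner.markday(d→2191-04-09) == 2191-04-09
;; dayspinner.weekday() == Saturday

Answer: 1762-05-03


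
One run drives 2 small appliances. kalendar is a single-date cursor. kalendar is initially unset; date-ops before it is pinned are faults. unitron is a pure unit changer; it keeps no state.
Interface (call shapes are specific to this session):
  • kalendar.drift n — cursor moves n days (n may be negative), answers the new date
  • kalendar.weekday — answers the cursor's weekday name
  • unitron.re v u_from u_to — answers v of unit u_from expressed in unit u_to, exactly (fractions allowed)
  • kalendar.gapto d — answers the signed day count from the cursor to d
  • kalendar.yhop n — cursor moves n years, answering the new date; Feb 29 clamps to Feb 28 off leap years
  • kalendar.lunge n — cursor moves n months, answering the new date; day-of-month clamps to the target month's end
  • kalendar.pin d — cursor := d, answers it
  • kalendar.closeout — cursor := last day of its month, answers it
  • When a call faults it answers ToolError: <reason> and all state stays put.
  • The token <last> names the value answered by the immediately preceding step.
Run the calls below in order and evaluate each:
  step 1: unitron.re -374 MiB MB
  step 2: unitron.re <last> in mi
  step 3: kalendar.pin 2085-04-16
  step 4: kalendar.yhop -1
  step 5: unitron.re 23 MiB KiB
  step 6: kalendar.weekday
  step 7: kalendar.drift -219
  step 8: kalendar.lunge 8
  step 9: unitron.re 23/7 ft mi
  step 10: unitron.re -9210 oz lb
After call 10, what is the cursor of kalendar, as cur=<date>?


I try unitron.re using -374, MiB, MB, and observe -6127616/15625.
Now I run unitron.re using <last>, in, mi, yielding -4352/703125.
I run kalendar.pin using 2085-04-16, and get 2085-04-16.
Invoking kalendar.yhop using -1, and see 2084-04-16.
Next I call unitron.re using 23, MiB, KiB, and get 23552.
I invoke kalendar.weekday(), yielding Sunday.
I invoke kalendar.drift using -219, → 2083-09-10.
Then kalendar.lunge using 8, yielding 2084-05-10.
I invoke unitron.re using 23/7, ft, mi, — result: 23/36960.
I invoke unitron.re using -9210, oz, lb, yielding -4605/8.

Answer: cur=2084-05-10


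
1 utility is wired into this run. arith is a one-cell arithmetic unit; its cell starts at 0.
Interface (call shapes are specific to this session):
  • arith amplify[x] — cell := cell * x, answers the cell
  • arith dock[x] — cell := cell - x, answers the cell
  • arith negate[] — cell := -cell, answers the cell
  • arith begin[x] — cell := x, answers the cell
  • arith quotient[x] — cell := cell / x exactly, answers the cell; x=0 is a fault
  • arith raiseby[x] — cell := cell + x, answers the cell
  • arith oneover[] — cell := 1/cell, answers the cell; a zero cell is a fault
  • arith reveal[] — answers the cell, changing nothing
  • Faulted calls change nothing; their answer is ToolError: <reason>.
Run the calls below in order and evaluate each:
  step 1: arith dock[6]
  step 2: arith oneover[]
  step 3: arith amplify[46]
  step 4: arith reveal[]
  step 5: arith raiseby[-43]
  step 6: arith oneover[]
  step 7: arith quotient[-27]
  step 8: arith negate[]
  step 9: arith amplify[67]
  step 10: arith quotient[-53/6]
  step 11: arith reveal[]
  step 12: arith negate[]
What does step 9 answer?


Answer: -67/1368

Derivation:
Do: arith dock[x: 6]
See: -6
Do: arith oneover[]
See: -1/6
Do: arith amplify[x: 46]
See: -23/3
Do: arith reveal[]
See: -23/3
Do: arith raiseby[x: -43]
See: -152/3
Do: arith oneover[]
See: -3/152
Do: arith quotient[x: -27]
See: 1/1368
Do: arith negate[]
See: -1/1368
Do: arith amplify[x: 67]
See: -67/1368
Do: arith quotient[x: -53/6]
See: 67/12084
Do: arith reveal[]
See: 67/12084
Do: arith negate[]
See: -67/12084


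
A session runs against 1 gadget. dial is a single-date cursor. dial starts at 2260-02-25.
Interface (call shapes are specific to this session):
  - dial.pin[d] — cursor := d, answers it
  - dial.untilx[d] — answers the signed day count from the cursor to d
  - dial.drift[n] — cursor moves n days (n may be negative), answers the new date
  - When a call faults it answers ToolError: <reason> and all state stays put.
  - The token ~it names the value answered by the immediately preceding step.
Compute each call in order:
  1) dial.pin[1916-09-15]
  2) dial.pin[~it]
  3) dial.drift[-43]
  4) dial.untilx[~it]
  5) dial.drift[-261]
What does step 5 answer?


CALL dial.pin[d='1916-09-15']
RET  1916-09-15
CALL dial.pin[d='~it']
RET  1916-09-15
CALL dial.drift[n='-43']
RET  1916-08-03
CALL dial.untilx[d='~it']
RET  0
CALL dial.drift[n='-261']
RET  1915-11-16

Answer: 1915-11-16


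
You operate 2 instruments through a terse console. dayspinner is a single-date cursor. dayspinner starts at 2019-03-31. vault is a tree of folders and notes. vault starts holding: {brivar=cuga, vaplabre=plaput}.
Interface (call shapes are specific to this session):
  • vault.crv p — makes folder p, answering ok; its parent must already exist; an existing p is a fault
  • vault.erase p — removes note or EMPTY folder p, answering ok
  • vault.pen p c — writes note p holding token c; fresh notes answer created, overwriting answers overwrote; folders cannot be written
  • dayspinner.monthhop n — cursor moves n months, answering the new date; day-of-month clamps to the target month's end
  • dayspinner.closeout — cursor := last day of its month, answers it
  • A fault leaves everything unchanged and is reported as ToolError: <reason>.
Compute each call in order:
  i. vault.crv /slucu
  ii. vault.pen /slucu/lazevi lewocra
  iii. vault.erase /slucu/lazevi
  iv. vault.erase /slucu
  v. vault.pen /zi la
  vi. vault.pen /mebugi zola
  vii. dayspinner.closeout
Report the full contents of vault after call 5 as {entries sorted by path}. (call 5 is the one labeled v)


Answer: {brivar=cuga, vaplabre=plaput, zi=la}

Derivation:
>> crv(p: /slucu)
<< ok
>> pen(p: /slucu/lazevi, c: lewocra)
<< created
>> erase(p: /slucu/lazevi)
<< ok
>> erase(p: /slucu)
<< ok
>> pen(p: /zi, c: la)
<< created
>> pen(p: /mebugi, c: zola)
<< created
>> closeout()
<< 2019-03-31


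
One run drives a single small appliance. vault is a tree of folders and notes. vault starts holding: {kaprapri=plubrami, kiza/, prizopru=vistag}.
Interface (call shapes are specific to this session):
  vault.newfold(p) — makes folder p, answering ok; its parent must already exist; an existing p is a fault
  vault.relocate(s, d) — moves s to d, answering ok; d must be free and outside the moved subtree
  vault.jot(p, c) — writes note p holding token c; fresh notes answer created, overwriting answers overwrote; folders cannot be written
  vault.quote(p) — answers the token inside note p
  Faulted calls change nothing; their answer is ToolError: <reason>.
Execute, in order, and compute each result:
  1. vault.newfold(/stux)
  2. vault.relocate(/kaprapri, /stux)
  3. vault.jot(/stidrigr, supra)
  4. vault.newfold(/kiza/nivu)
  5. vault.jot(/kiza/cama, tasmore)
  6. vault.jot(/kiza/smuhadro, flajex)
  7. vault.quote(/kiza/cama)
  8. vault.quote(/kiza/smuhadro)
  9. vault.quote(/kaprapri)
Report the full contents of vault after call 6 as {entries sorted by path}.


-> vault.newfold(p→/stux)
<- ok
-> vault.relocate(s→/kaprapri, d→/stux)
<- ToolError: exists
-> vault.jot(p→/stidrigr, c→supra)
<- created
-> vault.newfold(p→/kiza/nivu)
<- ok
-> vault.jot(p→/kiza/cama, c→tasmore)
<- created
-> vault.jot(p→/kiza/smuhadro, c→flajex)
<- created
-> vault.quote(p→/kiza/cama)
<- tasmore
-> vault.quote(p→/kiza/smuhadro)
<- flajex
-> vault.quote(p→/kaprapri)
<- plubrami

Answer: {kaprapri=plubrami, kiza/, kiza/cama=tasmore, kiza/nivu/, kiza/smuhadro=flajex, prizopru=vistag, stidrigr=supra, stux/}
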